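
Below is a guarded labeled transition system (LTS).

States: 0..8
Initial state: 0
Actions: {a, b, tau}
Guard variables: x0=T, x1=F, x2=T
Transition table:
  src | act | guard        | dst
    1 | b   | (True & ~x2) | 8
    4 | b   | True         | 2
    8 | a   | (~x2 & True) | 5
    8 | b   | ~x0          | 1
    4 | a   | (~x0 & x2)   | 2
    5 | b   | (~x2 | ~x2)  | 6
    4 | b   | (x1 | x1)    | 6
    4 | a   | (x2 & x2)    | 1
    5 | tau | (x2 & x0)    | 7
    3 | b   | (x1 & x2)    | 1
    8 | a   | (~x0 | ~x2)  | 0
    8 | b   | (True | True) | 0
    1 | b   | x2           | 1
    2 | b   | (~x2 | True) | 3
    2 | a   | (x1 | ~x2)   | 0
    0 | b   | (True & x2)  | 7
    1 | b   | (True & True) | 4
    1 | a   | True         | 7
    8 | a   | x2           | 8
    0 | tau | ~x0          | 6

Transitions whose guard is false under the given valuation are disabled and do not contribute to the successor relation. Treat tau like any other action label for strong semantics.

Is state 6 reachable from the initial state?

After dropping false guards: 10 live edges.
depth 0: {0}
depth 1: {7}  total {0,7}
R = {0,7}

Answer: UNREACHABLE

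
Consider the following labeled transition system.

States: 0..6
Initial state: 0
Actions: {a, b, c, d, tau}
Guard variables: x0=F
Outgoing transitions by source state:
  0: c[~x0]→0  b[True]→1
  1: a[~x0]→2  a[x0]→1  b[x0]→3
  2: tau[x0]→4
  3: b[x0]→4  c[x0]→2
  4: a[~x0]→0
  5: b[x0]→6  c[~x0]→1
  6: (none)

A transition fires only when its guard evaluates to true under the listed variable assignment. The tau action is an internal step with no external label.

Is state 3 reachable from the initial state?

Answer: UNREACHABLE

Analysis:
After dropping false guards: 5 live edges.
Layer 0: {0}
Layer 1: {1}  now seen {0,1}
Layer 2: {2}  now seen {0,1,2}
R = {0,1,2}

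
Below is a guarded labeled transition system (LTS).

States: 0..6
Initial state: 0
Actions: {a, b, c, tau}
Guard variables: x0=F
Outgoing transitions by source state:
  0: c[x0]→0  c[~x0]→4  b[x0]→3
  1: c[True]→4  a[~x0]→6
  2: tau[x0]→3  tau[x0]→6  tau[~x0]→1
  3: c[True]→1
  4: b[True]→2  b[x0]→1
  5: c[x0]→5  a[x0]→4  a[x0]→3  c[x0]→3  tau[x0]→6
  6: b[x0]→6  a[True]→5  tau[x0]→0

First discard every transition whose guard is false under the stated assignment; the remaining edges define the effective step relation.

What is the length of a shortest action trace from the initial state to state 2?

Answer: 2

Analysis:
BFS to 2:
  Layer 0: {0}
  Layer 1: {4}
  Layer 2: {2}
depth(2)=2, e.g. c·b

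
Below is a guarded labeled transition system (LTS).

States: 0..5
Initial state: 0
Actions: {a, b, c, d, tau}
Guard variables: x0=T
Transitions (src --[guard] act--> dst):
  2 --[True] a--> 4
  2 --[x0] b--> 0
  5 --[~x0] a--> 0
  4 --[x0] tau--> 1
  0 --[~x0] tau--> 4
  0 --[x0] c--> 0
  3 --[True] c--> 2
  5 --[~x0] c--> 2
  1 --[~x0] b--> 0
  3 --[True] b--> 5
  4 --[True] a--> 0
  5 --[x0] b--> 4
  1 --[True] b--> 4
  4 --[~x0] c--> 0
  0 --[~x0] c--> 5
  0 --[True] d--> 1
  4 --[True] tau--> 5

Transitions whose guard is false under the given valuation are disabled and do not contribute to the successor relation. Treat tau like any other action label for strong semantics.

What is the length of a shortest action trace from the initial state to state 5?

Answer: 3

Trace:
BFS to 5:
  depth 0: {0}
  depth 1: {1}
  depth 2: {4}
  depth 3: {5}
depth(5)=3, e.g. d·b·tau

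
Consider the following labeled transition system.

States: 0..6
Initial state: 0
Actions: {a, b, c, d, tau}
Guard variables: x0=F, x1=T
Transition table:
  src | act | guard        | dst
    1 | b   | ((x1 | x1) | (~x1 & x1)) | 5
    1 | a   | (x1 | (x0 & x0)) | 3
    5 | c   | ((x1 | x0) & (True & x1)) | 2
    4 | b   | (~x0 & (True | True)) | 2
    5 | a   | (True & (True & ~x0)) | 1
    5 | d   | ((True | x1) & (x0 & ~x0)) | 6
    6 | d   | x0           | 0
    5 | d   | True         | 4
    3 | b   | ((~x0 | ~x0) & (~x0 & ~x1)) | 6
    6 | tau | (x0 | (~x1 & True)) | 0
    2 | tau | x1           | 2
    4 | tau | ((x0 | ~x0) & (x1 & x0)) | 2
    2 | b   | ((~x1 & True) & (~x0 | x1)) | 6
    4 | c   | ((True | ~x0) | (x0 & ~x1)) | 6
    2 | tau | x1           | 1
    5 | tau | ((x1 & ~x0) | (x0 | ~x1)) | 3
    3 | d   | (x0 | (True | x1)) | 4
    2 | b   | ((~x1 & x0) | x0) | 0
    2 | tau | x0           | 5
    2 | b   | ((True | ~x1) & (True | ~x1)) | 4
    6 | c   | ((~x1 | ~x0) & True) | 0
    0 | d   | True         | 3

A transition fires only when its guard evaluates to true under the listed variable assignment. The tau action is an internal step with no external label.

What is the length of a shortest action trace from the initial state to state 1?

Answer: 4

Working:
Layered search for 1:
  L0 = {0}
  L1 = {3}
  L2 = {4}
  L3 = {2,6}
  L4 = {1}
1 enters at depth 4; path d·d·b·tau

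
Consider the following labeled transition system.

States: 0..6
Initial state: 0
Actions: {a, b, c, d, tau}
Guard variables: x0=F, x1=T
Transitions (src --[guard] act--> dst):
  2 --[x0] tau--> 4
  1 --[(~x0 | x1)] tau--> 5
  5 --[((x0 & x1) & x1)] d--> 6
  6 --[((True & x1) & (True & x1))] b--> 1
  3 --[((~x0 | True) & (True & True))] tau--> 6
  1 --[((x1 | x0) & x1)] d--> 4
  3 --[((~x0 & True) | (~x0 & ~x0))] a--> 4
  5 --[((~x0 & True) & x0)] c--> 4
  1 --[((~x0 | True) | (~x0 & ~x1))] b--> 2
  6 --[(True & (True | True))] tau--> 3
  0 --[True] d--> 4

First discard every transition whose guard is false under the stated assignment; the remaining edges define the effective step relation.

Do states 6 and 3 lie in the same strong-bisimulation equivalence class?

Bisimulation quotient by refinement:
  π0 = {{0,1,2,3,4,5,6}}
  π1 = {{0},{1},{2,4,5},{3},{6}}
Fixed point at round 2; 5 class(es).
class of 6: {6}; class of 3: {3}

Answer: NOT BISIMILAR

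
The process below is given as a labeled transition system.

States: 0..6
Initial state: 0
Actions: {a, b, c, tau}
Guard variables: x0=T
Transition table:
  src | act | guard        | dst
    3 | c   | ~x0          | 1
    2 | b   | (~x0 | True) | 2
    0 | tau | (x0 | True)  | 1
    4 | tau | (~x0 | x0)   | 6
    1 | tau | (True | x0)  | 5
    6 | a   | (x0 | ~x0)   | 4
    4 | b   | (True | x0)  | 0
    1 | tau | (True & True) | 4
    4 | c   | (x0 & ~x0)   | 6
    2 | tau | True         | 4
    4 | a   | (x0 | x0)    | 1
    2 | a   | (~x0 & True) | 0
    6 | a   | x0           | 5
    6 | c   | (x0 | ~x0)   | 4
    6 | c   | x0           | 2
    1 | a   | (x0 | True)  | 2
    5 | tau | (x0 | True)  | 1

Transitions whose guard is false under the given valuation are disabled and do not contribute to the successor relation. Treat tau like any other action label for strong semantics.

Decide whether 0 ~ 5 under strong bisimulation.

Answer: BISIMILAR

Analysis:
Bisimulation quotient by refinement:
  π0 = {{0,1,2,3,4,5,6}}
  π1 = {{0,5},{1},{2},{3},{4},{6}}
6 equivalence class(es) (converged in 2)
0∈{0,5}, 5∈{0,5}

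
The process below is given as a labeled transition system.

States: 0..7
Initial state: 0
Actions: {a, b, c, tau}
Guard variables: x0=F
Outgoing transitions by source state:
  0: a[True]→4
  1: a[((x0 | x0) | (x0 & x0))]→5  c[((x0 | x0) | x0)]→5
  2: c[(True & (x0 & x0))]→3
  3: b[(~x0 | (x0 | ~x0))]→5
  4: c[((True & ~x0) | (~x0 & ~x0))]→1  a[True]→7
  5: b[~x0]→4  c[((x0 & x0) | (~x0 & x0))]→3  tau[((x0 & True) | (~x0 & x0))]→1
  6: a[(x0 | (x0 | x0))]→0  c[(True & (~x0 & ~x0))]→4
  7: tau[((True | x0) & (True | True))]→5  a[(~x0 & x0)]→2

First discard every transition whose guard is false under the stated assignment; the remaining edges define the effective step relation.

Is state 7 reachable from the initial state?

Answer: REACHABLE

Analysis:
After dropping false guards: 7 live edges.
depth 0: {0}
depth 1: {4}  cumulative {0,4}
depth 2: {1,7}  cumulative {0,1,4,7}
depth 3: {5}  cumulative {0,1,4,5,7}
Reach set: {0,1,4,5,7}
witness 7: a·a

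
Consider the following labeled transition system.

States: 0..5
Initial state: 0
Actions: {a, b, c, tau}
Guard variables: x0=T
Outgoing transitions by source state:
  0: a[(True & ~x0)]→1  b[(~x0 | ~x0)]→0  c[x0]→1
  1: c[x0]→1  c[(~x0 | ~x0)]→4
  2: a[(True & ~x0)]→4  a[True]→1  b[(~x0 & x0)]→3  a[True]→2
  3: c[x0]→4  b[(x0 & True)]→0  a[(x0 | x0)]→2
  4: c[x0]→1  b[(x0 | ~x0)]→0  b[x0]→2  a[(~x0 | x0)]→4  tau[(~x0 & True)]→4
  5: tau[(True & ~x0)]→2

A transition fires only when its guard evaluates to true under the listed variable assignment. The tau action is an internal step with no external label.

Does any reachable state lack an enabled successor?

Answer: DEADLOCK-FREE

Trace:
Reachable = {0,1}
  0: c→1  [1 out]
  1: c→1  [1 out]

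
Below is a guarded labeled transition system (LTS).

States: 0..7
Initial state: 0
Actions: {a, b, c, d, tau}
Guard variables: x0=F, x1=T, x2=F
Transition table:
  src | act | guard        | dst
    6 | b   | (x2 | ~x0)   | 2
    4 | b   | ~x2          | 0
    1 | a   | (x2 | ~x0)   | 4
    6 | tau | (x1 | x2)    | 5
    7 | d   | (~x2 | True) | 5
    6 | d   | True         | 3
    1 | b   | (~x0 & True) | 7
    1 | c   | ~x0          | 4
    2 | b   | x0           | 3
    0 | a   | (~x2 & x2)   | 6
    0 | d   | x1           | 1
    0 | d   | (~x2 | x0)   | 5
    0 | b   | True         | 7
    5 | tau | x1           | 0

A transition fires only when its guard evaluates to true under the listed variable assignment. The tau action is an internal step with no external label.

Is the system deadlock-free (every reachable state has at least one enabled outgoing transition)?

Reach set: {0,1,4,5,7}
  0: b→7  d→1  d→5  [3 out]
  1: a→4  b→7  c→4  [3 out]
  4: b→0  [1 out]
  5: tau→0  [1 out]
  7: d→5  [1 out]

Answer: DEADLOCK-FREE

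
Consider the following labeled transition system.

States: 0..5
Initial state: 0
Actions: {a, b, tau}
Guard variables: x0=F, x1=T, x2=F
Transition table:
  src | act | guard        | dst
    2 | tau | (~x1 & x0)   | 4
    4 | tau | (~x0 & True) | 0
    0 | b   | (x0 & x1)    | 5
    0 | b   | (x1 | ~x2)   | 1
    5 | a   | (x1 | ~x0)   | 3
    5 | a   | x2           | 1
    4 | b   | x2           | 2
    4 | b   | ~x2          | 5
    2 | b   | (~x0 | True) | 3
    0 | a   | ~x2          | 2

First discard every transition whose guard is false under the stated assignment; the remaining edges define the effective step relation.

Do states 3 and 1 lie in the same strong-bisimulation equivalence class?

Refine partition for ~:
  P[0] = {{0,1,2,3,4,5}}
  P[1] = {{0},{1,3},{2},{4},{5}}
stable after 2 split(s): 5 block(s)
class of 3: {1,3}; class of 1: {1,3}

Answer: BISIMILAR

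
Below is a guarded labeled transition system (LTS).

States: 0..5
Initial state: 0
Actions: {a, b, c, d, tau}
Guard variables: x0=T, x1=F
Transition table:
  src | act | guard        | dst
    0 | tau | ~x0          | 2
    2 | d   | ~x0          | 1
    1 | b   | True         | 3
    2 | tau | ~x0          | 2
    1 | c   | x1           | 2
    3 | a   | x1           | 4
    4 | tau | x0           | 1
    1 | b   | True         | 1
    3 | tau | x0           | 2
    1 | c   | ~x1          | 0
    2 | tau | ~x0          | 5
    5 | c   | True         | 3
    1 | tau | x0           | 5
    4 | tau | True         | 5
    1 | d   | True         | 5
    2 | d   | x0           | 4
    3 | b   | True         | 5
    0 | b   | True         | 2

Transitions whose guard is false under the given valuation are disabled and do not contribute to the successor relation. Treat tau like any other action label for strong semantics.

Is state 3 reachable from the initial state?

Answer: REACHABLE

Trace:
12 transition(s) survive guard evaluation.
Layer 0: {0}
Layer 1: {2}  cumulative {0,2}
Layer 2: {4}  cumulative {0,2,4}
Layer 3: {1,5}  cumulative {0,1,2,4,5}
Layer 4: {3}  cumulative {0,1,2,3,4,5}
Reachable = {0,1,2,3,4,5}
trace reaching 3: b·d·tau·b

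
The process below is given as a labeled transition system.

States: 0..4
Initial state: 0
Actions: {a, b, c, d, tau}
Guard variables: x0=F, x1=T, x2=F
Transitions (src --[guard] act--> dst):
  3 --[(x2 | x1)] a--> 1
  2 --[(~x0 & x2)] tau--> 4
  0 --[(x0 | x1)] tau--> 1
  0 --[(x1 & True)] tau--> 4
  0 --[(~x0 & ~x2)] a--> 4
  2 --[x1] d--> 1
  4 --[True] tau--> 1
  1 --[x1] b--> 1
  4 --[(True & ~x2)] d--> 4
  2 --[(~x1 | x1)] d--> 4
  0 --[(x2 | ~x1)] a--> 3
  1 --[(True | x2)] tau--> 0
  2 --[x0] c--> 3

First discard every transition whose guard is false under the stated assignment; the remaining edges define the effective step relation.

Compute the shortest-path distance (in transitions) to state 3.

Breadth-first toward 3:
  depth 0: {0}
  depth 1: {1,4}
3 never appears.

Answer: UNREACHABLE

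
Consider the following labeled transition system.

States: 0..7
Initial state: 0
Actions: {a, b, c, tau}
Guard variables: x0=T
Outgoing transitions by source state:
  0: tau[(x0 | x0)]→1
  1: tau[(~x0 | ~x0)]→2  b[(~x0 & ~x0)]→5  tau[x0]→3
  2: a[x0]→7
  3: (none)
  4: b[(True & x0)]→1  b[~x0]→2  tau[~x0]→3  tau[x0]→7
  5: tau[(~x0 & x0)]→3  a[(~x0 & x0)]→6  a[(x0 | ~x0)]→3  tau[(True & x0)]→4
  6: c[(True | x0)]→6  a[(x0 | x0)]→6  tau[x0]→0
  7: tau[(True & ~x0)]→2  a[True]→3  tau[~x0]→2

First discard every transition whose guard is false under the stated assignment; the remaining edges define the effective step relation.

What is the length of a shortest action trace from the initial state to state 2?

Answer: UNREACHABLE

Trace:
Breadth-first toward 2:
  L0 = {0}
  L1 = {1}
  L2 = {3}
2 never appears.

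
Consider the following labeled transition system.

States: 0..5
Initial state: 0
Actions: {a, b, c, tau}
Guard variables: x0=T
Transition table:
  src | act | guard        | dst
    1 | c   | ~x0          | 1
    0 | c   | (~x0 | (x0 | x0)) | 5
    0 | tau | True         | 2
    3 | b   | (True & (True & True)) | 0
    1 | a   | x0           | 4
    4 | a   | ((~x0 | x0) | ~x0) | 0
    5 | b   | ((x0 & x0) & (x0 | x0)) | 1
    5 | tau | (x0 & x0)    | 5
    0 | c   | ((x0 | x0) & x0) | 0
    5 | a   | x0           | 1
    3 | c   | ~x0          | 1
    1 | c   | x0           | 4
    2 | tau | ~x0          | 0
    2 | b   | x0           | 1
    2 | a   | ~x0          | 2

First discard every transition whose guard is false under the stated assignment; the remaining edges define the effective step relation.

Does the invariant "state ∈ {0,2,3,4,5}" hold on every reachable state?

Safe = {0,2,3,4,5}
R = {0,1,2,4,5}
  0: ok
  1: VIOLATES
  2: ok
  4: ok
  5: ok
counterexample path to 1: c·b

Answer: INVARIANT VIOLATED at state 1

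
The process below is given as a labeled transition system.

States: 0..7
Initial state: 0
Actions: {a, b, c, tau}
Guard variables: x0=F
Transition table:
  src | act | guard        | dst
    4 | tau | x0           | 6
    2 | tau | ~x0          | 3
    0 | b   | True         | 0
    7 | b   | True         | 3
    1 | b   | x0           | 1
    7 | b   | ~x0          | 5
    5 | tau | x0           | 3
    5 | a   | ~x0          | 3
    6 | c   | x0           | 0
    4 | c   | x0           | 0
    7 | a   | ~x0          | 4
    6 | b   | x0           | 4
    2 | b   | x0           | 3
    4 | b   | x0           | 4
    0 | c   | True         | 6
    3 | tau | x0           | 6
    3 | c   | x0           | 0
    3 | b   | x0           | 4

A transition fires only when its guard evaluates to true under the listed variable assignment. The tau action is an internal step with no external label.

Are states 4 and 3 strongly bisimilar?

Answer: BISIMILAR

Working:
Refine partition for ~:
  P[0] = {{0,1,2,3,4,5,6,7}}
  P[1] = {{0},{1,3,4,6},{2},{5},{7}}
Fixed point at round 2; 5 class(es).
[4]={1,3,4,6}  [3]={1,3,4,6}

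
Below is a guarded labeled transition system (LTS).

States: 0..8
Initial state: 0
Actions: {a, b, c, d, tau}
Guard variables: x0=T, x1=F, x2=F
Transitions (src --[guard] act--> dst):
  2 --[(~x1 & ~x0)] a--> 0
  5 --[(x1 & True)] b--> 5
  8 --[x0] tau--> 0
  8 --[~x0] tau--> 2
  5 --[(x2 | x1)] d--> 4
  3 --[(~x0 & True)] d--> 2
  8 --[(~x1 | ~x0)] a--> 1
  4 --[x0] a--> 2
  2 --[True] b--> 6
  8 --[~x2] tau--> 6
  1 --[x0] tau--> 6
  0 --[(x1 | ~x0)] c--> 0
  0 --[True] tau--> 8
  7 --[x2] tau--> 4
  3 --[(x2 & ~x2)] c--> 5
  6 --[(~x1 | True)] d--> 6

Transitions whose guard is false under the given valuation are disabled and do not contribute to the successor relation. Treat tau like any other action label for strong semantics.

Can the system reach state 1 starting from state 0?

After dropping false guards: 8 live edges.
Layer 0: {0}
Layer 1: {8}  total {0,8}
Layer 2: {1,6}  total {0,1,6,8}
R = {0,1,6,8}
Path to 1: tau·a

Answer: REACHABLE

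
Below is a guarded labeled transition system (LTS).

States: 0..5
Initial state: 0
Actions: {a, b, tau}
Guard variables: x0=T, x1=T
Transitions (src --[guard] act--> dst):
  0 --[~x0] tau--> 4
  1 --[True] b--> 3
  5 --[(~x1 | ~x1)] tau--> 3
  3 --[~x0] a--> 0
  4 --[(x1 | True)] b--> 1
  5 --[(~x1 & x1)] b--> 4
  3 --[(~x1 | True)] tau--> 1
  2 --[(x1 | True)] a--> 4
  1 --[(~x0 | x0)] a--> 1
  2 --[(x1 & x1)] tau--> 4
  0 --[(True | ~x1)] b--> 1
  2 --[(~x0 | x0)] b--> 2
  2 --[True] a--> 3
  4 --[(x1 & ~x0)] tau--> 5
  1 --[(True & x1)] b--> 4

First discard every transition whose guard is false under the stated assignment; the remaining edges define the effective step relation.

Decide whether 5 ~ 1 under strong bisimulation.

Bisimulation quotient by refinement:
  P[0] = {{0,1,2,3,4,5}}
  P[1] = {{0,4},{1},{2},{3},{5}}
Fixed point at round 2; 5 class(es).
[5]={5}  [1]={1}

Answer: NOT BISIMILAR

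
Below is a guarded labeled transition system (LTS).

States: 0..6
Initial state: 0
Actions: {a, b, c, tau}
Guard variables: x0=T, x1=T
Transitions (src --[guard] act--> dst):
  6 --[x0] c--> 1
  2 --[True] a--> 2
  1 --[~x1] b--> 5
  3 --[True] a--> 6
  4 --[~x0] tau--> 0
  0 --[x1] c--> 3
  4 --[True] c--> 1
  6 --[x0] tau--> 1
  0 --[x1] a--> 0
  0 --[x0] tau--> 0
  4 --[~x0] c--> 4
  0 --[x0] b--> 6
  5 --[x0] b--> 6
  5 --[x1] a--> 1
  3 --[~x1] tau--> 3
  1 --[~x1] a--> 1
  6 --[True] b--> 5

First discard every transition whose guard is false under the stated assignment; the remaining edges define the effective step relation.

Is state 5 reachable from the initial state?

12 transition(s) survive guard evaluation.
L0 = {0}
L1 = {3,6}  cumulative {0,3,6}
L2 = {1,5}  cumulative {0,1,3,5,6}
Reachable = {0,1,3,5,6}
witness 5: b·b

Answer: REACHABLE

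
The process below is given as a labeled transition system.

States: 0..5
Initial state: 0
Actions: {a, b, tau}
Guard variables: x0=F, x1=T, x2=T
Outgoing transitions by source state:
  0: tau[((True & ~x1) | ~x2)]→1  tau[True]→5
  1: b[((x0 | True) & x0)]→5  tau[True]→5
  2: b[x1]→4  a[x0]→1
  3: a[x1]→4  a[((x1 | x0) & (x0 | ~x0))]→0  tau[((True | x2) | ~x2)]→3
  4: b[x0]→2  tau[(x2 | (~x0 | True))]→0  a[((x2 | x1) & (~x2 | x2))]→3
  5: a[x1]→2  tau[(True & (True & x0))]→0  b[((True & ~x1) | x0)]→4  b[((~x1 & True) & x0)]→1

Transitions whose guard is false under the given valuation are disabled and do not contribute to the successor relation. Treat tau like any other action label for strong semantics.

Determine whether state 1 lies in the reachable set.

Answer: UNREACHABLE

Trace:
After dropping false guards: 9 live edges.
depth 0: {0}
depth 1: {5}  total {0,5}
depth 2: {2}  total {0,2,5}
depth 3: {4}  total {0,2,4,5}
depth 4: {3}  total {0,2,3,4,5}
R = {0,2,3,4,5}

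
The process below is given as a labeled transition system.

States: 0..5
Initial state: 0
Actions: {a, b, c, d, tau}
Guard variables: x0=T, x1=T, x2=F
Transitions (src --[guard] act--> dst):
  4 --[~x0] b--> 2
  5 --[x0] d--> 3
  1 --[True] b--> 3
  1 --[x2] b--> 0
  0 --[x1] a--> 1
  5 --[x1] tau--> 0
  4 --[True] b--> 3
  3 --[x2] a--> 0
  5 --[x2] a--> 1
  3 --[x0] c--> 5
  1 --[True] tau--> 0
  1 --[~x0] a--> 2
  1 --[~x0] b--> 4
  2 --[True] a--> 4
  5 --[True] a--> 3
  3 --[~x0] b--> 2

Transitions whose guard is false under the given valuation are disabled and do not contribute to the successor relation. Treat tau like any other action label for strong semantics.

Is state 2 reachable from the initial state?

After dropping false guards: 9 live edges.
depth 0: {0}
depth 1: {1}  total {0,1}
depth 2: {3}  total {0,1,3}
depth 3: {5}  total {0,1,3,5}
R = {0,1,3,5}

Answer: UNREACHABLE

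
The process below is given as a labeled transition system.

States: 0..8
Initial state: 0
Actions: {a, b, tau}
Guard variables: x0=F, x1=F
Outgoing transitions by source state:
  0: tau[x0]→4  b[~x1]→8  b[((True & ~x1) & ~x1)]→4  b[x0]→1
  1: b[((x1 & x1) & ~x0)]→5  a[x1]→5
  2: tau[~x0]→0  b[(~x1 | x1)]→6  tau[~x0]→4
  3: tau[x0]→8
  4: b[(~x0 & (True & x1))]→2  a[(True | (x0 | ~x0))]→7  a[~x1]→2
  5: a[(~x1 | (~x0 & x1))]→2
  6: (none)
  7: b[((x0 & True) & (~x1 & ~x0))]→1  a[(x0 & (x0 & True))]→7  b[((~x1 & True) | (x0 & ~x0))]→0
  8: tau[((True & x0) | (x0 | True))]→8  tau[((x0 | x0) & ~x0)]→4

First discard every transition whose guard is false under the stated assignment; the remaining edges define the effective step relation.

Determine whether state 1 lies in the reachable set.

Answer: UNREACHABLE

Working:
Guard filter leaves 10 enabled edge(s).
depth 0: {0}
depth 1: {4,8}  now seen {0,4,8}
depth 2: {2,7}  now seen {0,2,4,7,8}
depth 3: {6}  now seen {0,2,4,6,7,8}
Reach set: {0,2,4,6,7,8}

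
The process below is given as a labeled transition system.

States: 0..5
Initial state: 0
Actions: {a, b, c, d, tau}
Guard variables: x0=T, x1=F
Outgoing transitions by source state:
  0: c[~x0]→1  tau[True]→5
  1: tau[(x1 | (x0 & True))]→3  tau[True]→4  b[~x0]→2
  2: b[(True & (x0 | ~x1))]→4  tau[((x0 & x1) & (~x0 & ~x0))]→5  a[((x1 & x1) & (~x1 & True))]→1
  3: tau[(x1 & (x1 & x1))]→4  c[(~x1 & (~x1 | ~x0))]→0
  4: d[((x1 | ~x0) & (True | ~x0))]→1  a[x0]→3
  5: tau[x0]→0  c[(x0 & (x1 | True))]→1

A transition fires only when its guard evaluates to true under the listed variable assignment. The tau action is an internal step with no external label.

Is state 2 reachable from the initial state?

Answer: UNREACHABLE

Analysis:
Guard filter leaves 8 enabled edge(s).
L0 = {0}
L1 = {5}  total {0,5}
L2 = {1}  total {0,1,5}
L3 = {3,4}  total {0,1,3,4,5}
Reach set: {0,1,3,4,5}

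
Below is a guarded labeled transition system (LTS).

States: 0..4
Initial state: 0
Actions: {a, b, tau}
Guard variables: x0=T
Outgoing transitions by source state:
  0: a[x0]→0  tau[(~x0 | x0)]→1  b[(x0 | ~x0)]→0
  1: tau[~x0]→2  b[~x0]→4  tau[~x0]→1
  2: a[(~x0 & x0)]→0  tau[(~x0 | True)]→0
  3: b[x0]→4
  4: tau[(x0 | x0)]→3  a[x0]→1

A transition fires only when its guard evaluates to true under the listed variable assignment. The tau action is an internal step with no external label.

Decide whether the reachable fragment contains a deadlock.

R = {0,1}
  0: a→0  b→0  tau→1  [3 out]
  1: ∅  [deadlock]
Path to 1: tau

Answer: DEADLOCK at state 1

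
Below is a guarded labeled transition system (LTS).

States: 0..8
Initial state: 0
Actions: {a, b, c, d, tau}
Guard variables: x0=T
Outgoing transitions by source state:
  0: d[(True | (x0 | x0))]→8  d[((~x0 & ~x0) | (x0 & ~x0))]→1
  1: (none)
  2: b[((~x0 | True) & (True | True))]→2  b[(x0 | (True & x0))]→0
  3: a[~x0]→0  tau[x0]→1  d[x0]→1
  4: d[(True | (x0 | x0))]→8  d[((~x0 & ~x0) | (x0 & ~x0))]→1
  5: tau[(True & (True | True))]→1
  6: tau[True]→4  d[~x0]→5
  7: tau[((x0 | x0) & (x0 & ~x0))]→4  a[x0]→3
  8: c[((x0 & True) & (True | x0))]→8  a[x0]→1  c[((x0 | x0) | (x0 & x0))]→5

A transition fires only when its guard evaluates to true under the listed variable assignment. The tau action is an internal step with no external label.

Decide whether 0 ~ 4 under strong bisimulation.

Compute ~ classes (split until stable):
  round 0: {{0,1,2,3,4,5,6,7,8}}
  round 1: {{0,4},{1},{2},{3},{5,6},{7},{8}}
  round 2: {{0,4},{1},{2},{3},{5},{6},{7},{8}}
8 equivalence class(es) (converged in 3)
[0]={0,4}  [4]={0,4}

Answer: BISIMILAR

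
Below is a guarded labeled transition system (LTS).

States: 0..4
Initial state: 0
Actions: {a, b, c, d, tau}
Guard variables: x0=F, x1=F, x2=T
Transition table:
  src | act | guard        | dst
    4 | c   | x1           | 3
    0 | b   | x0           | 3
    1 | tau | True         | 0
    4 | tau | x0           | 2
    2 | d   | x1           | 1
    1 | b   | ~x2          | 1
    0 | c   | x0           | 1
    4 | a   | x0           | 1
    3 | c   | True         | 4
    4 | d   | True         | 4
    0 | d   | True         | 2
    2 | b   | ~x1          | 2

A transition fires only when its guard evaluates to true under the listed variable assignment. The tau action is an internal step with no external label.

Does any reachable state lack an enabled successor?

R = {0,2}
  0: d→2  [deg 1]
  2: b→2  [deg 1]

Answer: DEADLOCK-FREE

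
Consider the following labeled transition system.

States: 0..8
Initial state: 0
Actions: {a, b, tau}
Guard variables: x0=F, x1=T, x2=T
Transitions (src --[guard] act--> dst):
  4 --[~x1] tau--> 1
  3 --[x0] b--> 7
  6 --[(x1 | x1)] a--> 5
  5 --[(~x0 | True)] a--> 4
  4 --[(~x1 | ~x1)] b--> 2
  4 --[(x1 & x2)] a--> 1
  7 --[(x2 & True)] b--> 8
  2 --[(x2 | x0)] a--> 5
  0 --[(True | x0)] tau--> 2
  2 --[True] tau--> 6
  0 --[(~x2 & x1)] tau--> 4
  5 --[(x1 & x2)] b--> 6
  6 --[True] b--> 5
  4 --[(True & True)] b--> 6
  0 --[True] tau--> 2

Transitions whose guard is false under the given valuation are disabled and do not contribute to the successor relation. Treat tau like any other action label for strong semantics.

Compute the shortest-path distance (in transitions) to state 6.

Answer: 2

Trace:
Breadth-first toward 6:
  Layer 0: {0}
  Layer 1: {2}
  Layer 2: {5,6}
depth(6)=2, e.g. tau·tau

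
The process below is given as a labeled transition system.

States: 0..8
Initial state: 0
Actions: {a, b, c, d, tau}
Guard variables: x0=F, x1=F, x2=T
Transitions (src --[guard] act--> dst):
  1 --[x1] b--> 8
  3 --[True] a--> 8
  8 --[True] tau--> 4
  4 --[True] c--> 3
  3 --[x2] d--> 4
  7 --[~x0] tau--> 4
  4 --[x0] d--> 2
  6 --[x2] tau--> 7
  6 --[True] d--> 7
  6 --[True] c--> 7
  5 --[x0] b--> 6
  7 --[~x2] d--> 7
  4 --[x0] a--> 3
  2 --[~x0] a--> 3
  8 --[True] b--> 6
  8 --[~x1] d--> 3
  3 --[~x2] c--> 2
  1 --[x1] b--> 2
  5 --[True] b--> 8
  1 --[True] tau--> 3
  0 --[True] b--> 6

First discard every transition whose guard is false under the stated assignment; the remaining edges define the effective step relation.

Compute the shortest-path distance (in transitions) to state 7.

BFS to 7:
  depth 0: {0}
  depth 1: {6}
  depth 2: {7}
7 enters at depth 2; path b·c

Answer: 2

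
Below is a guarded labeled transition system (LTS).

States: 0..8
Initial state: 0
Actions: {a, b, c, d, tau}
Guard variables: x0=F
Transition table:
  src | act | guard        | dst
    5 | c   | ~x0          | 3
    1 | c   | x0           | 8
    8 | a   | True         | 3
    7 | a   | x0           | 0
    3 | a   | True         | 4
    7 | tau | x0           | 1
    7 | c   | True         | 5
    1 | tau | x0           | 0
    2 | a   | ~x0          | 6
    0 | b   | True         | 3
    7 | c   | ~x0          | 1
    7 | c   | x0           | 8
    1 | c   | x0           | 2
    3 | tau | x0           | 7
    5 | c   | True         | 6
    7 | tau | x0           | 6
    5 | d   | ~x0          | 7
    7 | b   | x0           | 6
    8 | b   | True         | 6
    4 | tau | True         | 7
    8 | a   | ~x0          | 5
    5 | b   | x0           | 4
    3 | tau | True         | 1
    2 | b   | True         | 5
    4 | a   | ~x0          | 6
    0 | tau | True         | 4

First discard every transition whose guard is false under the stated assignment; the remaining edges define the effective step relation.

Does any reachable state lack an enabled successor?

Reachable = {0,1,3,4,5,6,7}
  0: b→3  tau→4  [2 exit(s)]
  1: ∅  [no exit]
  3: a→4  tau→1  [2 exit(s)]
  4: a→6  tau→7  [2 exit(s)]
  5: c→3  c→6  d→7  [3 exit(s)]
  6: ∅  [no exit]
  7: c→1  c→5  [2 exit(s)]
Path to 1: b·tau

Answer: DEADLOCK at state 1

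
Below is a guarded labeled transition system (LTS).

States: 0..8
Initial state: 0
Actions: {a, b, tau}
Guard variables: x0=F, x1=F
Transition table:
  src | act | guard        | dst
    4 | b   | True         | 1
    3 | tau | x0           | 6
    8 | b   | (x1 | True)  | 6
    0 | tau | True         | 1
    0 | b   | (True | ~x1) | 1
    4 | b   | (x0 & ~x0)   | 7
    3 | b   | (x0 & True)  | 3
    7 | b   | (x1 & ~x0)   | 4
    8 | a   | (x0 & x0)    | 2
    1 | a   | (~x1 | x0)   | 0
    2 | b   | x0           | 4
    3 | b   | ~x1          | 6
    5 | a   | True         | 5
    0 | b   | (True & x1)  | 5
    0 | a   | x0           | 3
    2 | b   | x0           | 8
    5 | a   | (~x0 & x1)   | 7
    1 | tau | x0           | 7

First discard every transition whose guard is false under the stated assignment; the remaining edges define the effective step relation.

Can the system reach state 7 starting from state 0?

Answer: UNREACHABLE

Trace:
Guard filter leaves 7 enabled edge(s).
depth 0: {0}
depth 1: {1}  total {0,1}
Reachable = {0,1}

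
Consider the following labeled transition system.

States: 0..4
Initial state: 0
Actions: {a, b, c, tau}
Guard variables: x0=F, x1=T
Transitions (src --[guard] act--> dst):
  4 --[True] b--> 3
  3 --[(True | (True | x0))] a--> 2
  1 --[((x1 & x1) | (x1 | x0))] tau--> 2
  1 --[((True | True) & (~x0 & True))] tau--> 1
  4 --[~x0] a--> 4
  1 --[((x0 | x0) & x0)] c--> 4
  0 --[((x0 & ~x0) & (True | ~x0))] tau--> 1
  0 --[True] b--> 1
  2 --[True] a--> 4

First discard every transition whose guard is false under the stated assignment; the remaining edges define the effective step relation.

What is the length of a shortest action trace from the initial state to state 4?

Answer: 3

Trace:
Breadth-first toward 4:
  Layer 0: {0}
  Layer 1: {1}
  Layer 2: {2}
  Layer 3: {4}
depth(4)=3, e.g. b·tau·a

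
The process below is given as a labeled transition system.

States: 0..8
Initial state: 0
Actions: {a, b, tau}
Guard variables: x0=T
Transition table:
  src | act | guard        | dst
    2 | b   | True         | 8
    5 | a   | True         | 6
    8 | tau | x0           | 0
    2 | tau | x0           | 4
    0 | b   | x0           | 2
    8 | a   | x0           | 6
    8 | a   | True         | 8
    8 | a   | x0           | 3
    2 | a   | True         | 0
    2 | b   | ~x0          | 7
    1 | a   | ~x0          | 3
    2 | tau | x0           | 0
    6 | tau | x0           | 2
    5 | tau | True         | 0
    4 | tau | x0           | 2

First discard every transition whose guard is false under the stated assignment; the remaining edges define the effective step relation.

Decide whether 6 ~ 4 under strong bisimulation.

Answer: BISIMILAR

Analysis:
Compute ~ classes (split until stable):
  π0 = {{0,1,2,3,4,5,6,7,8}}
  π1 = {{0},{1,3,7},{2},{4,6},{5,8}}
  π2 = {{0},{1,3,7},{2},{4,6},{5},{8}}
6 equivalence class(es) (converged in 3)
6∈{4,6}, 4∈{4,6}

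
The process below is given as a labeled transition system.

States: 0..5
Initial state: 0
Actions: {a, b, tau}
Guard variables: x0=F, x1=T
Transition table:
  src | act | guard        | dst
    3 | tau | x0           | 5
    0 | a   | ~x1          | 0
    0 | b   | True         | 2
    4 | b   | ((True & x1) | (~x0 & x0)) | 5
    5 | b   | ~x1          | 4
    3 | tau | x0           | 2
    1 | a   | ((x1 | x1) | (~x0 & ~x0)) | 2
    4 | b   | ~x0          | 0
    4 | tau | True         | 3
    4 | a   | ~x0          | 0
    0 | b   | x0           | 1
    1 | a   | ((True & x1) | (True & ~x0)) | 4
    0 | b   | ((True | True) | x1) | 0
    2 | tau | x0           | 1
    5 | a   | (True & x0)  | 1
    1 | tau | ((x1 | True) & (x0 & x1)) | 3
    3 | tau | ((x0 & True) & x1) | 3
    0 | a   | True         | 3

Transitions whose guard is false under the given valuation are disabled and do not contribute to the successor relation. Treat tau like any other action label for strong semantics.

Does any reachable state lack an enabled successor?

Reachable = {0,2,3}
  0: a→3  b→0  b→2  [3 out]
  2: ∅  [deadlock]
  3: ∅  [deadlock]
Path to 2: b

Answer: DEADLOCK at state 2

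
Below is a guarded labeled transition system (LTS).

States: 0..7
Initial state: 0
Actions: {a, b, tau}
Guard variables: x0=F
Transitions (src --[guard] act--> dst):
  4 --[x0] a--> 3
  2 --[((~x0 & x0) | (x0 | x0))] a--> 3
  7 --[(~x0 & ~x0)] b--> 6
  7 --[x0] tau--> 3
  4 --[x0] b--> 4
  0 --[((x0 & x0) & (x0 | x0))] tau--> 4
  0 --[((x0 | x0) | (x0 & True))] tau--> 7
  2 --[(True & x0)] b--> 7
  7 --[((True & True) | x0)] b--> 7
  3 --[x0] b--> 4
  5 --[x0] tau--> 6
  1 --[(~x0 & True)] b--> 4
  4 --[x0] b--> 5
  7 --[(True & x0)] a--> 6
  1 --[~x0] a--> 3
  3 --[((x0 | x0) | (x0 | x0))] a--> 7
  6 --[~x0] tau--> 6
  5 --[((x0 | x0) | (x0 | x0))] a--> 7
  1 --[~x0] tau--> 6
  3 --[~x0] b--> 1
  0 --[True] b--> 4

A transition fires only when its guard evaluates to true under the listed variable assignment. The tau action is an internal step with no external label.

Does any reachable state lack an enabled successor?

Reach set: {0,4}
  0: b→4  [1 exit(s)]
  4: ∅  [deadlock]
witness 4: b

Answer: DEADLOCK at state 4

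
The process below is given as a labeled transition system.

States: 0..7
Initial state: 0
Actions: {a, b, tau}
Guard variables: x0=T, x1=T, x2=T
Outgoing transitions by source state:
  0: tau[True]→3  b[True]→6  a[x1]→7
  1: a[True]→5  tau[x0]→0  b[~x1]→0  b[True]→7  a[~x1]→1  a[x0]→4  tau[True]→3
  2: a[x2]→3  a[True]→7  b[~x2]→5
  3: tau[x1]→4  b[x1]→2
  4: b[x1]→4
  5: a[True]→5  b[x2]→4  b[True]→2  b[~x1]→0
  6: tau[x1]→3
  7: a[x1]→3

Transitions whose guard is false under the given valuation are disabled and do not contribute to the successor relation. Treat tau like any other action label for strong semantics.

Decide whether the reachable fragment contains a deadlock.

Answer: DEADLOCK-FREE

Trace:
Reachable = {0,2,3,4,6,7}
  0: a→7  b→6  tau→3  [deg 3]
  2: a→3  a→7  [deg 2]
  3: b→2  tau→4  [deg 2]
  4: b→4  [deg 1]
  6: tau→3  [deg 1]
  7: a→3  [deg 1]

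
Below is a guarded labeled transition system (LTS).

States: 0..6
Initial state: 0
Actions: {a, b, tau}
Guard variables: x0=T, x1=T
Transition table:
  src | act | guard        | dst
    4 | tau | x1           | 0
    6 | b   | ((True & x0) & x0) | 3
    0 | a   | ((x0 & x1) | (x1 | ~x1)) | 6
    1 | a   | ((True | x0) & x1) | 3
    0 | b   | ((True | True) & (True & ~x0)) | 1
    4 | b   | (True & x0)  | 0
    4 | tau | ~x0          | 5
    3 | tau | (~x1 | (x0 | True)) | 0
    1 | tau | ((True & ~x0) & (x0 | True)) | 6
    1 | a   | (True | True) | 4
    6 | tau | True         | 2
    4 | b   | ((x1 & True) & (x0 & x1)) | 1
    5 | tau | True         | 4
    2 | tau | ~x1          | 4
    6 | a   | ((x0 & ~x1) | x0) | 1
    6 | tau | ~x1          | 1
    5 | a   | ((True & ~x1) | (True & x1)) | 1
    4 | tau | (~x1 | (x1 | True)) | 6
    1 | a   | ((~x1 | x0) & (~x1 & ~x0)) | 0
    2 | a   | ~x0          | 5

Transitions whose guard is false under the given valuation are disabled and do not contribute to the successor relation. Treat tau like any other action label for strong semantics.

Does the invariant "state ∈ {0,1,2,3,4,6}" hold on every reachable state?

Answer: INVARIANT HOLDS

Analysis:
Inv-set: {0,1,2,3,4,6}
R = {0,1,2,3,4,6}
  0: ✓
  1: ✓
  2: ✓
  3: ✓
  4: ✓
  6: ✓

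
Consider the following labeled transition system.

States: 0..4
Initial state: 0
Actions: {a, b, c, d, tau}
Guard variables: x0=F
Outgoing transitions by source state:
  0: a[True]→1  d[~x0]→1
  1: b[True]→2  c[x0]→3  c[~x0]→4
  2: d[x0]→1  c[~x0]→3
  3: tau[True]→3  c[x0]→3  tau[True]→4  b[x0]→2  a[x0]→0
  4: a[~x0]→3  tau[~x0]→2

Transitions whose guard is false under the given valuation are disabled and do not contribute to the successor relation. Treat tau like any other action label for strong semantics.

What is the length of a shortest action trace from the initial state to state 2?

Breadth-first toward 2:
  L0 = {0}
  L1 = {1}
  L2 = {2,4}
depth(2)=2, e.g. a·b

Answer: 2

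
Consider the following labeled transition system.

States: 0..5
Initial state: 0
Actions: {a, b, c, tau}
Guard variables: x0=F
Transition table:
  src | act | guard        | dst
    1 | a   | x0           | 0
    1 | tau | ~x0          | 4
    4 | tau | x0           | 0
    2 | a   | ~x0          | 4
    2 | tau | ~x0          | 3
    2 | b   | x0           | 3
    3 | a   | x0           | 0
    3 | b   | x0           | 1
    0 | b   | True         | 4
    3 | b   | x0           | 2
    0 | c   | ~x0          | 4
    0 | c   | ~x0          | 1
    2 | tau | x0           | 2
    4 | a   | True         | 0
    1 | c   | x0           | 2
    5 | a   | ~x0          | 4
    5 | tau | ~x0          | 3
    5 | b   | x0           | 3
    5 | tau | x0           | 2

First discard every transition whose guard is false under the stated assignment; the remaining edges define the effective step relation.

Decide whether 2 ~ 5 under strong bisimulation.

Refine partition for ~:
  π0 = {{0,1,2,3,4,5}}
  π1 = {{0},{1},{2,5},{3},{4}}
Fixed point at round 2; 5 class(es).
2∈{2,5}, 5∈{2,5}

Answer: BISIMILAR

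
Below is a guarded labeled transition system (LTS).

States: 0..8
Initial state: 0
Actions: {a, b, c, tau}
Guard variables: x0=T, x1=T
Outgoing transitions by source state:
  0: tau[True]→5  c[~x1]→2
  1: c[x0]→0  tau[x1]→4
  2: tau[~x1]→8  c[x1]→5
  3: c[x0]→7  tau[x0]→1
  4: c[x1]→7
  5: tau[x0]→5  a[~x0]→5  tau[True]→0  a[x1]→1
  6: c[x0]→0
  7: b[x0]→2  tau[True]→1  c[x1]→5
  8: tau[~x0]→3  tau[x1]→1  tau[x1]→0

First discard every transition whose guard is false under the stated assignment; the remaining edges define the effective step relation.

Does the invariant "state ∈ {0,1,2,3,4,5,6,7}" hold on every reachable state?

Answer: INVARIANT HOLDS

Trace:
Allowed set {0,1,2,3,4,5,6,7}
R = {0,1,2,4,5,7}
  0: ✓
  1: ✓
  2: ✓
  4: ✓
  5: ✓
  7: ✓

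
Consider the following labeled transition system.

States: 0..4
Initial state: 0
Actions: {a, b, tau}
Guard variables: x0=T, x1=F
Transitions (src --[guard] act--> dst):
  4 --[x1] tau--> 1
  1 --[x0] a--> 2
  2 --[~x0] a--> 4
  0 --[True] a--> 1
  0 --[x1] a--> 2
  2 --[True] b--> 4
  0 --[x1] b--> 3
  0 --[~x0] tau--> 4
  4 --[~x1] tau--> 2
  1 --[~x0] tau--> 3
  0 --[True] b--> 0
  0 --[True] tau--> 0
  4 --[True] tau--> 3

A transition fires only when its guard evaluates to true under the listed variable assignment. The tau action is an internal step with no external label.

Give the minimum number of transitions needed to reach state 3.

Breadth-first toward 3:
  depth 0: {0}
  depth 1: {1}
  depth 2: {2}
  depth 3: {4}
  depth 4: {3}
first hit 3 at d=4 via a·a·b·tau

Answer: 4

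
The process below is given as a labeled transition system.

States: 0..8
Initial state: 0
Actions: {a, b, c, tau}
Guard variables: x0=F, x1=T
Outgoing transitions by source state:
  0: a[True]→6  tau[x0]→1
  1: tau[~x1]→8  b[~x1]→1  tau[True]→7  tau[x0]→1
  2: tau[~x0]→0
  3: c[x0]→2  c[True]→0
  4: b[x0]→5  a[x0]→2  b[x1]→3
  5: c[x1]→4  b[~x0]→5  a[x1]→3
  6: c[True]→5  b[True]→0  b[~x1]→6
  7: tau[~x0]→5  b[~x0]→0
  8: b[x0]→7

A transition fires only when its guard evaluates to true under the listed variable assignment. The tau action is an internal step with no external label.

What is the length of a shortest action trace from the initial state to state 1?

Answer: UNREACHABLE

Analysis:
Layered search for 1:
  depth 0: {0}
  depth 1: {6}
  depth 2: {5}
  depth 3: {3,4}
1 never appears.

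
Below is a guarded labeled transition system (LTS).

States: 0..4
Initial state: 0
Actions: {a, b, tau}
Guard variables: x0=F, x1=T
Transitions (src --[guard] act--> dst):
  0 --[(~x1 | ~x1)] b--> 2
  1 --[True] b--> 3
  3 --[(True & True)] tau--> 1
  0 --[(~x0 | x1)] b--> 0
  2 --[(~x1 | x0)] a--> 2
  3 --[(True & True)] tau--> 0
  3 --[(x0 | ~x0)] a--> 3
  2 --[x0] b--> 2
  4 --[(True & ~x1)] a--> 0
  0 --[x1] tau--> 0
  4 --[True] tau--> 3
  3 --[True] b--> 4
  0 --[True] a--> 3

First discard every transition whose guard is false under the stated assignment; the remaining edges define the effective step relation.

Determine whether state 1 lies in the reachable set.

Answer: REACHABLE

Analysis:
After dropping false guards: 9 live edges.
L0 = {0}
L1 = {3}  now seen {0,3}
L2 = {1,4}  now seen {0,1,3,4}
R = {0,1,3,4}
trace reaching 1: a·tau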